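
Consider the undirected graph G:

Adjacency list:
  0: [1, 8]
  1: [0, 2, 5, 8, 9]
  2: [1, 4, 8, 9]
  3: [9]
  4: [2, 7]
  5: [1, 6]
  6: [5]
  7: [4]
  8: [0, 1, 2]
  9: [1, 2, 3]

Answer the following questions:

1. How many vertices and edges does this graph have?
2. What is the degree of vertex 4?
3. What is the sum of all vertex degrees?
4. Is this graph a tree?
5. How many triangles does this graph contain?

Count: 10 vertices, 12 edges.
Vertex 4 has neighbors [2, 7], degree = 2.
Handshaking lemma: 2 * 12 = 24.
A tree on 10 vertices has 9 edges. This graph has 12 edges (3 extra). Not a tree.
Number of triangles = 3.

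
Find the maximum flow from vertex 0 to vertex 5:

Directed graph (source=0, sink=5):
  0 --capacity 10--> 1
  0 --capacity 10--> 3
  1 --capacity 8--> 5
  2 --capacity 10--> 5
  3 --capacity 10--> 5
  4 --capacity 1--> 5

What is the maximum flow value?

Computing max flow:
  Flow on (0->1): 8/10
  Flow on (0->3): 10/10
  Flow on (1->5): 8/8
  Flow on (3->5): 10/10
Maximum flow = 18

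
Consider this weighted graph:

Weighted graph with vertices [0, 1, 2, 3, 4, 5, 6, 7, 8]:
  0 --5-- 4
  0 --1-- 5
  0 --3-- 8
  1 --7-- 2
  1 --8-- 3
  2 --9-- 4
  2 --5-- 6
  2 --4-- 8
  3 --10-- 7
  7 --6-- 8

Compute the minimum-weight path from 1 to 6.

Using Dijkstra's algorithm from vertex 1:
Shortest path: 1 -> 2 -> 6
Total weight: 7 + 5 = 12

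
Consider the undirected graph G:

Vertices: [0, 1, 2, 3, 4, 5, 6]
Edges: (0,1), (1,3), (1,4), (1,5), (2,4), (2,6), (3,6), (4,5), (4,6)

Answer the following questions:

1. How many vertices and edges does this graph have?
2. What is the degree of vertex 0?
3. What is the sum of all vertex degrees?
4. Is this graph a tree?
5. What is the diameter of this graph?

Count: 7 vertices, 9 edges.
Vertex 0 has neighbors [1], degree = 1.
Handshaking lemma: 2 * 9 = 18.
A tree on 7 vertices has 6 edges. This graph has 9 edges (3 extra). Not a tree.
Diameter (longest shortest path) = 3.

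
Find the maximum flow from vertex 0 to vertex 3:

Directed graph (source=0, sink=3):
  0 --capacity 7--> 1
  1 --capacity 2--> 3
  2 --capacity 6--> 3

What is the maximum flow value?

Computing max flow:
  Flow on (0->1): 2/7
  Flow on (1->3): 2/2
Maximum flow = 2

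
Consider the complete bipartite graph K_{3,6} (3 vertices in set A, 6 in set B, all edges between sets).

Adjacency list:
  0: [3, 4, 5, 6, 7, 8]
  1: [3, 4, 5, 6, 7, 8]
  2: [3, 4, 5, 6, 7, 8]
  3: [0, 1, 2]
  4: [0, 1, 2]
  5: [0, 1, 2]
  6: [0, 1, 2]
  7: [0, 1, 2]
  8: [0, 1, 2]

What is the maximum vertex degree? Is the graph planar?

Set-A vertices have degree 6; set-B vertices have degree 3. Maximum degree = max(3,6) = 6.
K_{3,6} contains K_{3,3} as a subgraph (since both sides have >= 3 vertices); by Kuratowski's theorem it is not planar.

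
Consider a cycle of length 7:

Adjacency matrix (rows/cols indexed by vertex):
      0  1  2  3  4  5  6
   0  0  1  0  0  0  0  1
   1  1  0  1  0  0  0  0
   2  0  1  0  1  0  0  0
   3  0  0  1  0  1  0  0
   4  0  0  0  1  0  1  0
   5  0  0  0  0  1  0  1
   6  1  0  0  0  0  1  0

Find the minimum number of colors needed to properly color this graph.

This is an odd cycle (C_7). Odd cycles are not bipartite (any 2-coloring forces two adjacent vertices to match), and 3 colors suffice.
Chromatic number = 3.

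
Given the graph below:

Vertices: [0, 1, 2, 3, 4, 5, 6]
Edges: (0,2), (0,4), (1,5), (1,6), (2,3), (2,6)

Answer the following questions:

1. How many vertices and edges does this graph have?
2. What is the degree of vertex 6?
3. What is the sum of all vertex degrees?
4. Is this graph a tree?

Count: 7 vertices, 6 edges.
Vertex 6 has neighbors [1, 2], degree = 2.
Handshaking lemma: 2 * 6 = 12.
A graph is a tree iff it is connected and has exactly n-1 edges. This graph is connected (all 7 vertices in one component) and has 7-1 = 6 edges. It is a tree.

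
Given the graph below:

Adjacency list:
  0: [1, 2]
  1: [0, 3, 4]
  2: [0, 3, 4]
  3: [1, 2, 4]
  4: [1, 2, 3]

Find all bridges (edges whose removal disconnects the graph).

No bridges found. The graph is 2-edge-connected (no single edge removal disconnects it).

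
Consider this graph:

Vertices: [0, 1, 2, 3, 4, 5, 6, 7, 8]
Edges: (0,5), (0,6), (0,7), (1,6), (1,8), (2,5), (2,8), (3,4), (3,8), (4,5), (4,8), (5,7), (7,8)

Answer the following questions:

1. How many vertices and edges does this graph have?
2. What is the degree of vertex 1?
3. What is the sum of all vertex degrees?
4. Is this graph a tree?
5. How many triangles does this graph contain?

Count: 9 vertices, 13 edges.
Vertex 1 has neighbors [6, 8], degree = 2.
Handshaking lemma: 2 * 13 = 26.
A tree on 9 vertices has 8 edges. This graph has 13 edges (5 extra). Not a tree.
Number of triangles = 2.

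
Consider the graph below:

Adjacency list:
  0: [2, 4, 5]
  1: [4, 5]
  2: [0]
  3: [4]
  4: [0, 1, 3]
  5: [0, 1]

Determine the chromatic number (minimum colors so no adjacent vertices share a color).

The graph has a maximum clique of size 2 (lower bound on chromatic number).
A valid 2-coloring: {0: 0, 1: 0, 2: 1, 3: 0, 4: 1, 5: 1}.
Chromatic number = 2.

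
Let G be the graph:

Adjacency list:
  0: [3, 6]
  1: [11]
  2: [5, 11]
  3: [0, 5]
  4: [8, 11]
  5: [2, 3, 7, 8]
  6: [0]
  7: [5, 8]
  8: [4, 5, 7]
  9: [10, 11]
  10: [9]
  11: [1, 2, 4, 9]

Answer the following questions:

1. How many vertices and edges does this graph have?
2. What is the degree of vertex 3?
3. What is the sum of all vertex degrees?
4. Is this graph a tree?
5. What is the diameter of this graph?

Count: 12 vertices, 13 edges.
Vertex 3 has neighbors [0, 5], degree = 2.
Handshaking lemma: 2 * 13 = 26.
A tree on 12 vertices has 11 edges. This graph has 13 edges (2 extra). Not a tree.
Diameter (longest shortest path) = 7.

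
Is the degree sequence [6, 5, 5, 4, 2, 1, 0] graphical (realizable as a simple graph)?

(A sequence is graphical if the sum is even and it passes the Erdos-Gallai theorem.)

Sum of degrees = 23. Sum is odd, so the sequence is NOT graphical.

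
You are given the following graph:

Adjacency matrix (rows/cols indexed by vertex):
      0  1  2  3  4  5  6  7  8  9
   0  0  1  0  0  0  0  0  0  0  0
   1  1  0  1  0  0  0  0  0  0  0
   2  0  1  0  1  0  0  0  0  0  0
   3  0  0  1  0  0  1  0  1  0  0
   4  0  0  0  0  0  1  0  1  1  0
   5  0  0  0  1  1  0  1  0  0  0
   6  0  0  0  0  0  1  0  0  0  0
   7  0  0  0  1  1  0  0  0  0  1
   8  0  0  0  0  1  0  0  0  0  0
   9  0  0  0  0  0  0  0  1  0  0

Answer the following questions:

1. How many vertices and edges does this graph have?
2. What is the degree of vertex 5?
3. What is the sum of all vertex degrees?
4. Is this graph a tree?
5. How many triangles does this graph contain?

Count: 10 vertices, 10 edges.
Vertex 5 has neighbors [3, 4, 6], degree = 3.
Handshaking lemma: 2 * 10 = 20.
A tree on 10 vertices has 9 edges. This graph has 10 edges (1 extra). Not a tree.
Number of triangles = 0.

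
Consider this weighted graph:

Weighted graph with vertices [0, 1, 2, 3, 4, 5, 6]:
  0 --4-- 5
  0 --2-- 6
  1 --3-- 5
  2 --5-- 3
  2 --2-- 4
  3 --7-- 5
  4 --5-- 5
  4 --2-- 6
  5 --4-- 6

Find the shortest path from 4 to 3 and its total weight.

Using Dijkstra's algorithm from vertex 4:
Shortest path: 4 -> 2 -> 3
Total weight: 2 + 5 = 7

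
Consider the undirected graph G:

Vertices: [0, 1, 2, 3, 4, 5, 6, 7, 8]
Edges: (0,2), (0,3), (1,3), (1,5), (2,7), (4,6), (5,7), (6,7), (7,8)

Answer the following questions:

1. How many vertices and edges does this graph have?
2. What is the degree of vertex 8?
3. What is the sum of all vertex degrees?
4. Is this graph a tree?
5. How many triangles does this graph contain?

Count: 9 vertices, 9 edges.
Vertex 8 has neighbors [7], degree = 1.
Handshaking lemma: 2 * 9 = 18.
A tree on 9 vertices has 8 edges. This graph has 9 edges (1 extra). Not a tree.
Number of triangles = 0.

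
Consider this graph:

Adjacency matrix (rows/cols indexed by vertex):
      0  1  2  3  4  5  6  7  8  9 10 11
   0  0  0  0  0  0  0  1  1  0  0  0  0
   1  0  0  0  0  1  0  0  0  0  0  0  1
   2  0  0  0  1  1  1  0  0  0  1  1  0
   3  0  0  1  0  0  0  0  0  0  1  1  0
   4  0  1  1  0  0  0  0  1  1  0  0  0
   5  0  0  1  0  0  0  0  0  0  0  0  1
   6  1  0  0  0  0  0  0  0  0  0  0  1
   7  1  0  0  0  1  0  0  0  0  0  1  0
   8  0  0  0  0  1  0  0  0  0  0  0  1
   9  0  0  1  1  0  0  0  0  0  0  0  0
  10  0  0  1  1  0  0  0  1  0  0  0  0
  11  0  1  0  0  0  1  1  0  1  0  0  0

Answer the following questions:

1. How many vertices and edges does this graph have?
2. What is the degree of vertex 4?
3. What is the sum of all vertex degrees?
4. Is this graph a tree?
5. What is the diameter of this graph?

Count: 12 vertices, 17 edges.
Vertex 4 has neighbors [1, 2, 7, 8], degree = 4.
Handshaking lemma: 2 * 17 = 34.
A tree on 12 vertices has 11 edges. This graph has 17 edges (6 extra). Not a tree.
Diameter (longest shortest path) = 4.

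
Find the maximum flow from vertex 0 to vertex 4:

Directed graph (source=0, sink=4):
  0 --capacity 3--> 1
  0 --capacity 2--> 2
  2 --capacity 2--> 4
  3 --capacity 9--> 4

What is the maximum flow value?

Computing max flow:
  Flow on (0->2): 2/2
  Flow on (2->4): 2/2
Maximum flow = 2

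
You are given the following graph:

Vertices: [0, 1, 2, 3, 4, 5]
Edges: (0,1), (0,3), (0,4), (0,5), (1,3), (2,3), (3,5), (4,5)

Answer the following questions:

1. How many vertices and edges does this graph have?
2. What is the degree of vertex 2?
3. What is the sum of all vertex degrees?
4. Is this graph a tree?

Count: 6 vertices, 8 edges.
Vertex 2 has neighbors [3], degree = 1.
Handshaking lemma: 2 * 8 = 16.
A tree on 6 vertices has 5 edges. This graph has 8 edges (3 extra). Not a tree.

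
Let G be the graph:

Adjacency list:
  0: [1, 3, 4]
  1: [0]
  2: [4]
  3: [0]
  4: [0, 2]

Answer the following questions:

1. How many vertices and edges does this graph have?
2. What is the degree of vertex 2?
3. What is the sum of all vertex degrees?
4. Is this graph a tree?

Count: 5 vertices, 4 edges.
Vertex 2 has neighbors [4], degree = 1.
Handshaking lemma: 2 * 4 = 8.
A graph is a tree iff it is connected and has exactly n-1 edges. This graph is connected (all 5 vertices in one component) and has 5-1 = 4 edges. It is a tree.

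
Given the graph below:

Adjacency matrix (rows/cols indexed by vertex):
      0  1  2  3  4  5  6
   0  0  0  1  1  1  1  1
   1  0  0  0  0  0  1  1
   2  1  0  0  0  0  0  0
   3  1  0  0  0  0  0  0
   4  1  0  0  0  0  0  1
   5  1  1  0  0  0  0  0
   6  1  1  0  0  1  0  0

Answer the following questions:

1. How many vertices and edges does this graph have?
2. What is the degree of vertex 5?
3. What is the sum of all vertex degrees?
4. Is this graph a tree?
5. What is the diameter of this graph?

Count: 7 vertices, 8 edges.
Vertex 5 has neighbors [0, 1], degree = 2.
Handshaking lemma: 2 * 8 = 16.
A tree on 7 vertices has 6 edges. This graph has 8 edges (2 extra). Not a tree.
Diameter (longest shortest path) = 3.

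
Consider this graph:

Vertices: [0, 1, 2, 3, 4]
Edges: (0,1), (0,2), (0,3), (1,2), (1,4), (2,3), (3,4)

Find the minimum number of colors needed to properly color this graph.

The graph has a maximum clique of size 3 (lower bound on chromatic number).
A valid 3-coloring: {0: 0, 1: 1, 2: 2, 3: 1, 4: 0}.
Chromatic number = 3.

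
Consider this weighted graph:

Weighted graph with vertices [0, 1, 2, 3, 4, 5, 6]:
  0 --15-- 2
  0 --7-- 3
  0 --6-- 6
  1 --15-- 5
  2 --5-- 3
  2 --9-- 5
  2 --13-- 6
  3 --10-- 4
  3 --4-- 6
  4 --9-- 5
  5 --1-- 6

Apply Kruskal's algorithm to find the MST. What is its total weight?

Applying Kruskal's algorithm (sort edges by weight, add if no cycle):
  Add (5,6) w=1
  Add (3,6) w=4
  Add (2,3) w=5
  Add (0,6) w=6
  Skip (0,3) w=7 (creates cycle)
  Skip (2,5) w=9 (creates cycle)
  Add (4,5) w=9
  Skip (3,4) w=10 (creates cycle)
  Skip (2,6) w=13 (creates cycle)
  Skip (0,2) w=15 (creates cycle)
  Add (1,5) w=15
MST weight = 40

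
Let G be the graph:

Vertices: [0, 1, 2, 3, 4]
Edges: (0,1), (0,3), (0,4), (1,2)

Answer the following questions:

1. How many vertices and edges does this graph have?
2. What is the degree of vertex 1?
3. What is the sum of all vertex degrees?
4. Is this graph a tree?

Count: 5 vertices, 4 edges.
Vertex 1 has neighbors [0, 2], degree = 2.
Handshaking lemma: 2 * 4 = 8.
A graph is a tree iff it is connected and has exactly n-1 edges. This graph is connected (all 5 vertices in one component) and has 5-1 = 4 edges. It is a tree.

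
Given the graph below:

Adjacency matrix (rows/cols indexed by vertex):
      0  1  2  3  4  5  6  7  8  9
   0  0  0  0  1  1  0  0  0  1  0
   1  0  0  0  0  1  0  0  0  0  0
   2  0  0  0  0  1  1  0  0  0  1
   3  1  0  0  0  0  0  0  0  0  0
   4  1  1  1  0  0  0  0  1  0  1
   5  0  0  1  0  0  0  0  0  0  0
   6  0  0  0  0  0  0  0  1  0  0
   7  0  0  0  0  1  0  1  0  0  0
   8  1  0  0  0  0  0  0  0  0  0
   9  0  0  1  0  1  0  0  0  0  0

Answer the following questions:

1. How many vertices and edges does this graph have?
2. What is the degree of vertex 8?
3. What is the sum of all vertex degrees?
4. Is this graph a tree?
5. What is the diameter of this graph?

Count: 10 vertices, 10 edges.
Vertex 8 has neighbors [0], degree = 1.
Handshaking lemma: 2 * 10 = 20.
A tree on 10 vertices has 9 edges. This graph has 10 edges (1 extra). Not a tree.
Diameter (longest shortest path) = 4.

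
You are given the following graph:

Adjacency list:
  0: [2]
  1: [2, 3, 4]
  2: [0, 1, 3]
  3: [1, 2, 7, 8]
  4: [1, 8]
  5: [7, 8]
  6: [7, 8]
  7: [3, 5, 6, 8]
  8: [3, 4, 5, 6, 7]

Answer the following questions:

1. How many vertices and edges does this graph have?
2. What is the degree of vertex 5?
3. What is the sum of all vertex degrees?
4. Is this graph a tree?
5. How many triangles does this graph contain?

Count: 9 vertices, 13 edges.
Vertex 5 has neighbors [7, 8], degree = 2.
Handshaking lemma: 2 * 13 = 26.
A tree on 9 vertices has 8 edges. This graph has 13 edges (5 extra). Not a tree.
Number of triangles = 4.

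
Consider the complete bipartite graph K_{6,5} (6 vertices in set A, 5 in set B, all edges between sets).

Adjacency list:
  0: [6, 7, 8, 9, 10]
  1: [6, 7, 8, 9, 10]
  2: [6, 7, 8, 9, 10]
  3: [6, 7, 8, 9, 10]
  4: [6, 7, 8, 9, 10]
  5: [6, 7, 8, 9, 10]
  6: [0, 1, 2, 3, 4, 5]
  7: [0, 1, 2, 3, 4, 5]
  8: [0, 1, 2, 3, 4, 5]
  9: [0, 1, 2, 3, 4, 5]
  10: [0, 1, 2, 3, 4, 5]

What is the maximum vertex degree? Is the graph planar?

Set-A vertices have degree 5; set-B vertices have degree 6. Maximum degree = max(6,5) = 6.
K_{6,5} contains K_{3,3} as a subgraph (since both sides have >= 3 vertices); by Kuratowski's theorem it is not planar.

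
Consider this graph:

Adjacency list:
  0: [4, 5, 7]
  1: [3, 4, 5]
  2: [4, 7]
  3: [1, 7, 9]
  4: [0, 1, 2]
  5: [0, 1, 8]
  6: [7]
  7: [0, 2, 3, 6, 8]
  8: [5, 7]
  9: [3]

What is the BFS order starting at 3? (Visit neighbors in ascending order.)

BFS from vertex 3 (neighbors processed in ascending order):
Visit order: 3, 1, 7, 9, 4, 5, 0, 2, 6, 8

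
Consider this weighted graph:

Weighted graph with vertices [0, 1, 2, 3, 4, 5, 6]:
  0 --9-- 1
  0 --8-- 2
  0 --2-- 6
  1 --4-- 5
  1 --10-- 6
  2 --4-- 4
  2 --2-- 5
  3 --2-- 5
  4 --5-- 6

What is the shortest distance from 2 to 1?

Using Dijkstra's algorithm from vertex 2:
Shortest path: 2 -> 5 -> 1
Total weight: 2 + 4 = 6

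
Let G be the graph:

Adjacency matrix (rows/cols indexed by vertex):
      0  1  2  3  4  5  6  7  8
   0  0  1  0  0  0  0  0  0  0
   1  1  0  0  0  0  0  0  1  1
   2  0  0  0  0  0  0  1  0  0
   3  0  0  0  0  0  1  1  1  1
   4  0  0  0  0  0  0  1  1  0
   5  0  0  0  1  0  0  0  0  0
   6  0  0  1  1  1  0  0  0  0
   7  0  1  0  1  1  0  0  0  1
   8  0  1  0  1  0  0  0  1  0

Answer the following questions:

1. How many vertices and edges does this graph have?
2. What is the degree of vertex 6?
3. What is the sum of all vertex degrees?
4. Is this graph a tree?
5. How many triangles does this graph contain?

Count: 9 vertices, 11 edges.
Vertex 6 has neighbors [2, 3, 4], degree = 3.
Handshaking lemma: 2 * 11 = 22.
A tree on 9 vertices has 8 edges. This graph has 11 edges (3 extra). Not a tree.
Number of triangles = 2.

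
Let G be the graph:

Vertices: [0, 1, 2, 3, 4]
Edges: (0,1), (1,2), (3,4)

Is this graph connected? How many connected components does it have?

Checking connectivity: the graph has 2 connected component(s).
Components: [[0, 1, 2], [3, 4]]. The graph is NOT connected.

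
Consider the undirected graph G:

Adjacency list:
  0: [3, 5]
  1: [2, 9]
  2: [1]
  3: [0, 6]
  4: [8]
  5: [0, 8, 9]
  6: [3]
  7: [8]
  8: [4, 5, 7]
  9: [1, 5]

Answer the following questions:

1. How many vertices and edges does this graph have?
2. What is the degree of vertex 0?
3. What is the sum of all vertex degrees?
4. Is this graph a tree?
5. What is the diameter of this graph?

Count: 10 vertices, 9 edges.
Vertex 0 has neighbors [3, 5], degree = 2.
Handshaking lemma: 2 * 9 = 18.
A graph is a tree iff it is connected and has exactly n-1 edges. This graph is connected (all 10 vertices in one component) and has 10-1 = 9 edges. It is a tree.
Diameter (longest shortest path) = 6.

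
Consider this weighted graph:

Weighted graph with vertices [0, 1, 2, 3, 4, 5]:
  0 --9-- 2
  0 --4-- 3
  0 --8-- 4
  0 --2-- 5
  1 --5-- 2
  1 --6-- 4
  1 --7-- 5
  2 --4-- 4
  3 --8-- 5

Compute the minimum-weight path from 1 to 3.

Using Dijkstra's algorithm from vertex 1:
Shortest path: 1 -> 5 -> 0 -> 3
Total weight: 7 + 2 + 4 = 13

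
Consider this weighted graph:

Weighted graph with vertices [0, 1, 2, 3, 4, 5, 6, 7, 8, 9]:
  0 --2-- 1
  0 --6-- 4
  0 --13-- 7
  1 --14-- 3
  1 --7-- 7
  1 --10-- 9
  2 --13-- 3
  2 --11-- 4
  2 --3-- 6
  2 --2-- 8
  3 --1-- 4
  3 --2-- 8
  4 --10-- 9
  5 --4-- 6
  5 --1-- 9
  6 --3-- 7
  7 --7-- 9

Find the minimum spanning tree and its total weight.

Applying Kruskal's algorithm (sort edges by weight, add if no cycle):
  Add (3,4) w=1
  Add (5,9) w=1
  Add (0,1) w=2
  Add (2,8) w=2
  Add (3,8) w=2
  Add (2,6) w=3
  Add (6,7) w=3
  Add (5,6) w=4
  Add (0,4) w=6
  Skip (1,7) w=7 (creates cycle)
  Skip (7,9) w=7 (creates cycle)
  Skip (1,9) w=10 (creates cycle)
  Skip (4,9) w=10 (creates cycle)
  Skip (2,4) w=11 (creates cycle)
  Skip (0,7) w=13 (creates cycle)
  Skip (2,3) w=13 (creates cycle)
  Skip (1,3) w=14 (creates cycle)
MST weight = 24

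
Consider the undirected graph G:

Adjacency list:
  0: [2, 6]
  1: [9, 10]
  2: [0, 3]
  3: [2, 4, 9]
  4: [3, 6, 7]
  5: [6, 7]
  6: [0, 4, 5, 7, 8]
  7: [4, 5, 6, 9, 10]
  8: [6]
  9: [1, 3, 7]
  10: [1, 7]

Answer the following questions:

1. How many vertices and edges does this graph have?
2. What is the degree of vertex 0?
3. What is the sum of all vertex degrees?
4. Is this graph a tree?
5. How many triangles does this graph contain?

Count: 11 vertices, 15 edges.
Vertex 0 has neighbors [2, 6], degree = 2.
Handshaking lemma: 2 * 15 = 30.
A tree on 11 vertices has 10 edges. This graph has 15 edges (5 extra). Not a tree.
Number of triangles = 2.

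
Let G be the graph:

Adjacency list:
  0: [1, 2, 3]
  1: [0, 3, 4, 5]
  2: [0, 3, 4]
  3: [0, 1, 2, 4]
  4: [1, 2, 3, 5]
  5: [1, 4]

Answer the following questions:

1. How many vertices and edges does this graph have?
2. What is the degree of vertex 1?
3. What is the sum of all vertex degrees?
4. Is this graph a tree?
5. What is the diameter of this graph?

Count: 6 vertices, 10 edges.
Vertex 1 has neighbors [0, 3, 4, 5], degree = 4.
Handshaking lemma: 2 * 10 = 20.
A tree on 6 vertices has 5 edges. This graph has 10 edges (5 extra). Not a tree.
Diameter (longest shortest path) = 2.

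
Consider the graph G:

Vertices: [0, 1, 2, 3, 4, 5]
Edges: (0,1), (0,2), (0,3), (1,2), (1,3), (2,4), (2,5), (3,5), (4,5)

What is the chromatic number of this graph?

The graph has a maximum clique of size 3 (lower bound on chromatic number).
A valid 3-coloring: {0: 1, 1: 2, 2: 0, 3: 0, 4: 2, 5: 1}.
Chromatic number = 3.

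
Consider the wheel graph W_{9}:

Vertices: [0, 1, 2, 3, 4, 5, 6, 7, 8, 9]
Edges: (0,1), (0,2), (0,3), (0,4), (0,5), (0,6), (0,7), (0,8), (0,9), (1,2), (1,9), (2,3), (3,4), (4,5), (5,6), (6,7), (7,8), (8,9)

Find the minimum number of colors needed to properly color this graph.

W_{9} = C_{9} plus a hub adjacent to every cycle vertex.
The outer cycle needs 3 colors (odd cycle); the hub is adjacent to all of them so needs a fresh color.
Chromatic number = 3 + 1 = 4.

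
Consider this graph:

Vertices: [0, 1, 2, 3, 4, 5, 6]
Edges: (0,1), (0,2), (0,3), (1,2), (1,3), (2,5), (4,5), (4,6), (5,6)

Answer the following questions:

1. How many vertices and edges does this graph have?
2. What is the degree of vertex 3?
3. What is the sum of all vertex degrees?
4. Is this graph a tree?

Count: 7 vertices, 9 edges.
Vertex 3 has neighbors [0, 1], degree = 2.
Handshaking lemma: 2 * 9 = 18.
A tree on 7 vertices has 6 edges. This graph has 9 edges (3 extra). Not a tree.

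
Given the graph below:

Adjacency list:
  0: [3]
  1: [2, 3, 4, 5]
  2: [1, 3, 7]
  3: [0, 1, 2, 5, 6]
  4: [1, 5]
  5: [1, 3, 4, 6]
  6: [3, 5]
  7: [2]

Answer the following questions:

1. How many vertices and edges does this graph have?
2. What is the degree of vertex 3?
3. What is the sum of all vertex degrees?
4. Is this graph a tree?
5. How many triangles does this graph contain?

Count: 8 vertices, 11 edges.
Vertex 3 has neighbors [0, 1, 2, 5, 6], degree = 5.
Handshaking lemma: 2 * 11 = 22.
A tree on 8 vertices has 7 edges. This graph has 11 edges (4 extra). Not a tree.
Number of triangles = 4.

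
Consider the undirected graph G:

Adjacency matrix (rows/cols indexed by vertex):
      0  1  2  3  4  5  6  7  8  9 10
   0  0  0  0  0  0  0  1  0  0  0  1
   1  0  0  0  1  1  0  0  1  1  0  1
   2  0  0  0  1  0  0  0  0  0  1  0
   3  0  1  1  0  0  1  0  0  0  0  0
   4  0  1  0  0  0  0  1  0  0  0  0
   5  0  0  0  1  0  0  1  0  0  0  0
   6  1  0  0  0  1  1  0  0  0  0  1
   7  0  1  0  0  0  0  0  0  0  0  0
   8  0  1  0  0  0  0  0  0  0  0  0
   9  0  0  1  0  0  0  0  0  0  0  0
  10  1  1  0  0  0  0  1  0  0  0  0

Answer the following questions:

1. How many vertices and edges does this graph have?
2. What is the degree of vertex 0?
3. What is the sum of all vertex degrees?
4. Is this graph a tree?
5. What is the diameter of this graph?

Count: 11 vertices, 13 edges.
Vertex 0 has neighbors [6, 10], degree = 2.
Handshaking lemma: 2 * 13 = 26.
A tree on 11 vertices has 10 edges. This graph has 13 edges (3 extra). Not a tree.
Diameter (longest shortest path) = 5.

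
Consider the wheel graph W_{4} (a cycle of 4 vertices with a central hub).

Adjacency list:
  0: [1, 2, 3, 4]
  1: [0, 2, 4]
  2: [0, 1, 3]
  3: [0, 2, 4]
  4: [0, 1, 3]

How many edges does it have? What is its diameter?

Wheel graph W_{4}: 4 cycle edges + 4 spoke edges = 8 edges.
The hub is distance 1 from all cycle vertices. Max distance between cycle vertices through hub is 2.
Diameter = 2.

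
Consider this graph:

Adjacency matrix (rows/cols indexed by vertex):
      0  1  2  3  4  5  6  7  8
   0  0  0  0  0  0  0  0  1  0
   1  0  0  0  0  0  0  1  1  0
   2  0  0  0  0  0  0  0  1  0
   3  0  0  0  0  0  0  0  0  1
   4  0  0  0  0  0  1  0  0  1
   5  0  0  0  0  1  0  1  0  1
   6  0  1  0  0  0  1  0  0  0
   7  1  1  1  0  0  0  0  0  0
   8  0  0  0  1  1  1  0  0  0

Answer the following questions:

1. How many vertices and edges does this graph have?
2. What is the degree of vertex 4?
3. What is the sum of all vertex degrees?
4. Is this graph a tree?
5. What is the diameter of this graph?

Count: 9 vertices, 9 edges.
Vertex 4 has neighbors [5, 8], degree = 2.
Handshaking lemma: 2 * 9 = 18.
A tree on 9 vertices has 8 edges. This graph has 9 edges (1 extra). Not a tree.
Diameter (longest shortest path) = 6.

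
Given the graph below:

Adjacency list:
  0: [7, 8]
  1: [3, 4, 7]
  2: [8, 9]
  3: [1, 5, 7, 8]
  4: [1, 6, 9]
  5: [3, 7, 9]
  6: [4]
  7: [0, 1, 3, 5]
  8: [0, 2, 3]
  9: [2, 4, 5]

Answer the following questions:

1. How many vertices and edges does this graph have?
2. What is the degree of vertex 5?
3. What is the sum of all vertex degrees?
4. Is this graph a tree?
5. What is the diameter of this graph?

Count: 10 vertices, 14 edges.
Vertex 5 has neighbors [3, 7, 9], degree = 3.
Handshaking lemma: 2 * 14 = 28.
A tree on 10 vertices has 9 edges. This graph has 14 edges (5 extra). Not a tree.
Diameter (longest shortest path) = 4.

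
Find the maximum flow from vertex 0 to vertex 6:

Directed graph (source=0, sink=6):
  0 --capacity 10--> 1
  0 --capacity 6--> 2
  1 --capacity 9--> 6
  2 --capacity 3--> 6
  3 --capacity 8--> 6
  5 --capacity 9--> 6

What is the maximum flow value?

Computing max flow:
  Flow on (0->1): 9/10
  Flow on (0->2): 3/6
  Flow on (1->6): 9/9
  Flow on (2->6): 3/3
Maximum flow = 12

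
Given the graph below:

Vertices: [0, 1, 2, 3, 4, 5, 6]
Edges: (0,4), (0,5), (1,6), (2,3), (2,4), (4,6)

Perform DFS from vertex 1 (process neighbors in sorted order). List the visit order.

DFS from vertex 1 (neighbors processed in ascending order):
Visit order: 1, 6, 4, 0, 5, 2, 3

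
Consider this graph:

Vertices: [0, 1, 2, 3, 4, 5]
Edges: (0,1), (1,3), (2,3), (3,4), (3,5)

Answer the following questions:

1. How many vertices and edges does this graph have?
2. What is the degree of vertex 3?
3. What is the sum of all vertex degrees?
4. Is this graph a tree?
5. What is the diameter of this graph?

Count: 6 vertices, 5 edges.
Vertex 3 has neighbors [1, 2, 4, 5], degree = 4.
Handshaking lemma: 2 * 5 = 10.
A graph is a tree iff it is connected and has exactly n-1 edges. This graph is connected (all 6 vertices in one component) and has 6-1 = 5 edges. It is a tree.
Diameter (longest shortest path) = 3.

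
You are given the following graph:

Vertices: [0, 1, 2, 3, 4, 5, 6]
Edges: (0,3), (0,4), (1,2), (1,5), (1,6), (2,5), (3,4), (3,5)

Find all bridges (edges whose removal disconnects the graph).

A bridge is an edge whose removal increases the number of connected components.
Bridges found: (1,6), (3,5)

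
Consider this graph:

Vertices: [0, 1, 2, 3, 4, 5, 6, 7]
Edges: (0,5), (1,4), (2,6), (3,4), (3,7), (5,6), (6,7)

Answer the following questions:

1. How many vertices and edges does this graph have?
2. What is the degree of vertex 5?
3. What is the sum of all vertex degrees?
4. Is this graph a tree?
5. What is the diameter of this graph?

Count: 8 vertices, 7 edges.
Vertex 5 has neighbors [0, 6], degree = 2.
Handshaking lemma: 2 * 7 = 14.
A graph is a tree iff it is connected and has exactly n-1 edges. This graph is connected (all 8 vertices in one component) and has 8-1 = 7 edges. It is a tree.
Diameter (longest shortest path) = 6.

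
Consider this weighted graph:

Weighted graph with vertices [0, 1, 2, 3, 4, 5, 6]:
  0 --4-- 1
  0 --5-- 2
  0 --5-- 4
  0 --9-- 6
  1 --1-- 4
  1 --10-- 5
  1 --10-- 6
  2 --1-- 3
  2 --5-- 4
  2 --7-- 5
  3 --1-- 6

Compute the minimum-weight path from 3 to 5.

Using Dijkstra's algorithm from vertex 3:
Shortest path: 3 -> 2 -> 5
Total weight: 1 + 7 = 8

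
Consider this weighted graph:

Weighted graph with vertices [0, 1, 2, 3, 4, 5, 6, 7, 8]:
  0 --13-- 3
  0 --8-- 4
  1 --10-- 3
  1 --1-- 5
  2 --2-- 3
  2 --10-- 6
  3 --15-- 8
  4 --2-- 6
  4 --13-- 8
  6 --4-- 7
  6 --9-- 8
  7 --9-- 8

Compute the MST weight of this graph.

Applying Kruskal's algorithm (sort edges by weight, add if no cycle):
  Add (1,5) w=1
  Add (2,3) w=2
  Add (4,6) w=2
  Add (6,7) w=4
  Add (0,4) w=8
  Add (6,8) w=9
  Skip (7,8) w=9 (creates cycle)
  Add (1,3) w=10
  Add (2,6) w=10
  Skip (0,3) w=13 (creates cycle)
  Skip (4,8) w=13 (creates cycle)
  Skip (3,8) w=15 (creates cycle)
MST weight = 46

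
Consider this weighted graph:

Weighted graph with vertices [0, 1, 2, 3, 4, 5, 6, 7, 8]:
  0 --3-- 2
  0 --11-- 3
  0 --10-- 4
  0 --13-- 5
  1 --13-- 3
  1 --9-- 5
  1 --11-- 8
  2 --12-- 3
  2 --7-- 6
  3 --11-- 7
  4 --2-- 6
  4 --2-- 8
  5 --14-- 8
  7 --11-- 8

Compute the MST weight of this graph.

Applying Kruskal's algorithm (sort edges by weight, add if no cycle):
  Add (4,8) w=2
  Add (4,6) w=2
  Add (0,2) w=3
  Add (2,6) w=7
  Add (1,5) w=9
  Skip (0,4) w=10 (creates cycle)
  Add (0,3) w=11
  Add (1,8) w=11
  Add (3,7) w=11
  Skip (7,8) w=11 (creates cycle)
  Skip (2,3) w=12 (creates cycle)
  Skip (0,5) w=13 (creates cycle)
  Skip (1,3) w=13 (creates cycle)
  Skip (5,8) w=14 (creates cycle)
MST weight = 56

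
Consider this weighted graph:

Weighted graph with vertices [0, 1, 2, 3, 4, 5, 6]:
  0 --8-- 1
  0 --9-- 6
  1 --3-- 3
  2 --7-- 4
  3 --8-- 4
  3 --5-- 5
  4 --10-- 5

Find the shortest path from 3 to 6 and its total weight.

Using Dijkstra's algorithm from vertex 3:
Shortest path: 3 -> 1 -> 0 -> 6
Total weight: 3 + 8 + 9 = 20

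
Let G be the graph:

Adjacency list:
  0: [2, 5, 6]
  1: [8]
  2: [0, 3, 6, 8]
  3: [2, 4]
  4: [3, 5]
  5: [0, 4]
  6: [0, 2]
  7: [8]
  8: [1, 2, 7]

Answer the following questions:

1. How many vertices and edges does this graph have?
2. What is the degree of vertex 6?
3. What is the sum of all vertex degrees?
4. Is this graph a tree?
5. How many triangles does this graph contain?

Count: 9 vertices, 10 edges.
Vertex 6 has neighbors [0, 2], degree = 2.
Handshaking lemma: 2 * 10 = 20.
A tree on 9 vertices has 8 edges. This graph has 10 edges (2 extra). Not a tree.
Number of triangles = 1.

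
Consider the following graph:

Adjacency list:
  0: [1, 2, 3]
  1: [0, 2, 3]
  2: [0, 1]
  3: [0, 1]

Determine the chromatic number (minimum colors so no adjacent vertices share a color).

The graph has a maximum clique of size 3 (lower bound on chromatic number).
A valid 3-coloring: {0: 0, 1: 1, 2: 2, 3: 2}.
Chromatic number = 3.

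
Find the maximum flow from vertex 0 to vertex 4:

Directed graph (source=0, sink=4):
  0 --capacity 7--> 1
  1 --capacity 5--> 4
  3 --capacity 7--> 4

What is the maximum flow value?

Computing max flow:
  Flow on (0->1): 5/7
  Flow on (1->4): 5/5
Maximum flow = 5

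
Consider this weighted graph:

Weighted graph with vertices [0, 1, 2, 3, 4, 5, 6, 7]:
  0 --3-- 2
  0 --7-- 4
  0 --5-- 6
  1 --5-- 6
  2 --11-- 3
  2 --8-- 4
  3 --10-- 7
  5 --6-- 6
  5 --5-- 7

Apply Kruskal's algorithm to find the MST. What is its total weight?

Applying Kruskal's algorithm (sort edges by weight, add if no cycle):
  Add (0,2) w=3
  Add (0,6) w=5
  Add (1,6) w=5
  Add (5,7) w=5
  Add (5,6) w=6
  Add (0,4) w=7
  Skip (2,4) w=8 (creates cycle)
  Add (3,7) w=10
  Skip (2,3) w=11 (creates cycle)
MST weight = 41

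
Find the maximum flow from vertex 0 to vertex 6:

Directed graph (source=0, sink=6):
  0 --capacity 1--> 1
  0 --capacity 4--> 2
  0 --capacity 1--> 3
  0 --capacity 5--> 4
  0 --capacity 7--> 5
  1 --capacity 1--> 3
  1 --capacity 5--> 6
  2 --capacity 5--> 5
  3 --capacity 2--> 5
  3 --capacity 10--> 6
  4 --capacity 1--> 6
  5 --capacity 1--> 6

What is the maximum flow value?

Computing max flow:
  Flow on (0->1): 1/1
  Flow on (0->3): 1/1
  Flow on (0->4): 1/5
  Flow on (0->5): 1/7
  Flow on (1->6): 1/5
  Flow on (3->6): 1/10
  Flow on (4->6): 1/1
  Flow on (5->6): 1/1
Maximum flow = 4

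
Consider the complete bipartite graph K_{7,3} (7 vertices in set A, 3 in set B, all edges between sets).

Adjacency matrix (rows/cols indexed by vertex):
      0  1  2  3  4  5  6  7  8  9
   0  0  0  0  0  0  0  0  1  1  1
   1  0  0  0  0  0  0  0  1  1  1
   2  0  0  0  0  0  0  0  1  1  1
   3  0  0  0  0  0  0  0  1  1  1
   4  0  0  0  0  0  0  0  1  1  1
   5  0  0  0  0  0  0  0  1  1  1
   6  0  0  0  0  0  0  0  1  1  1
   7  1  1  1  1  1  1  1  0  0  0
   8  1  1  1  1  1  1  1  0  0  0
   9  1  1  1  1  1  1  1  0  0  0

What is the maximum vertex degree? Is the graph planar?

Set-A vertices have degree 3; set-B vertices have degree 7. Maximum degree = max(7,3) = 7.
K_{7,3} contains K_{3,3} as a subgraph (since both sides have >= 3 vertices); by Kuratowski's theorem it is not planar.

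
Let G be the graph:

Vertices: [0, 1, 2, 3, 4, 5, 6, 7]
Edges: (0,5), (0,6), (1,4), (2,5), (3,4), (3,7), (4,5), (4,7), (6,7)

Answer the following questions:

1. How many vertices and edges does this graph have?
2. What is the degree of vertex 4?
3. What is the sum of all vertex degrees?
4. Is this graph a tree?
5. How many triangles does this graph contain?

Count: 8 vertices, 9 edges.
Vertex 4 has neighbors [1, 3, 5, 7], degree = 4.
Handshaking lemma: 2 * 9 = 18.
A tree on 8 vertices has 7 edges. This graph has 9 edges (2 extra). Not a tree.
Number of triangles = 1.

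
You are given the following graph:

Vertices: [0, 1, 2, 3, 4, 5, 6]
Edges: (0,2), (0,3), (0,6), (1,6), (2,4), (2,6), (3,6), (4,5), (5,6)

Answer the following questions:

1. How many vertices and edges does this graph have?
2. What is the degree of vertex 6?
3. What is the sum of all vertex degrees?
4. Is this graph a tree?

Count: 7 vertices, 9 edges.
Vertex 6 has neighbors [0, 1, 2, 3, 5], degree = 5.
Handshaking lemma: 2 * 9 = 18.
A tree on 7 vertices has 6 edges. This graph has 9 edges (3 extra). Not a tree.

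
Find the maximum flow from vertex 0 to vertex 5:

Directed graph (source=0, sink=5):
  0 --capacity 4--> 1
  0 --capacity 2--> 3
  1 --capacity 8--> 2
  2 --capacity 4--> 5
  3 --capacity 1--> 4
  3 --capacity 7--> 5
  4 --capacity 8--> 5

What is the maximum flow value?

Computing max flow:
  Flow on (0->1): 4/4
  Flow on (0->3): 2/2
  Flow on (1->2): 4/8
  Flow on (2->5): 4/4
  Flow on (3->5): 2/7
Maximum flow = 6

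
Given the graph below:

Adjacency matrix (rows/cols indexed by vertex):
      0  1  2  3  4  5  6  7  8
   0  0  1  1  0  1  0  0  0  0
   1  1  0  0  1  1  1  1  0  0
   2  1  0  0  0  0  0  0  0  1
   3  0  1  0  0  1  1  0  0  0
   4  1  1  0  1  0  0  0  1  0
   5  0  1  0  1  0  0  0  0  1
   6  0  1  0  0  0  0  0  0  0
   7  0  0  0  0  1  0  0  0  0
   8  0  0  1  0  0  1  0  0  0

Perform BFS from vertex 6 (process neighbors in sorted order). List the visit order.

BFS from vertex 6 (neighbors processed in ascending order):
Visit order: 6, 1, 0, 3, 4, 5, 2, 7, 8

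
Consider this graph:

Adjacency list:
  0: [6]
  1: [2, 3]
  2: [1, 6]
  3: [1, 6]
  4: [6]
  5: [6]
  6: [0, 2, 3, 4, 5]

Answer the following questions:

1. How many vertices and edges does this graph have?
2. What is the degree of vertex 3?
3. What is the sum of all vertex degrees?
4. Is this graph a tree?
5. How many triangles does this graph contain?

Count: 7 vertices, 7 edges.
Vertex 3 has neighbors [1, 6], degree = 2.
Handshaking lemma: 2 * 7 = 14.
A tree on 7 vertices has 6 edges. This graph has 7 edges (1 extra). Not a tree.
Number of triangles = 0.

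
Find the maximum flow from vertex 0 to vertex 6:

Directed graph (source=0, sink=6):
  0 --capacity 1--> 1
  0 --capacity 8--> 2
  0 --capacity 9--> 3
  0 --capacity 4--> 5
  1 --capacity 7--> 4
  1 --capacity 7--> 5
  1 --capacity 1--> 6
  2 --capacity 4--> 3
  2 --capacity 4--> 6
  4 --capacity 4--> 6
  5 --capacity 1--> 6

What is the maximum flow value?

Computing max flow:
  Flow on (0->1): 1/1
  Flow on (0->2): 4/8
  Flow on (0->5): 1/4
  Flow on (1->6): 1/1
  Flow on (2->6): 4/4
  Flow on (5->6): 1/1
Maximum flow = 6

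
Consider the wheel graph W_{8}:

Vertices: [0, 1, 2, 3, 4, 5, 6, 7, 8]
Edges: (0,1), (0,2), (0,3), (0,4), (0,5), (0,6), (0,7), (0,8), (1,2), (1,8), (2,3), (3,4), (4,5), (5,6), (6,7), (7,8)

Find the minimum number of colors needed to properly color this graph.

W_{8} = C_{8} plus a hub adjacent to every cycle vertex.
The outer cycle needs 2 colors (even cycle); the hub is adjacent to all of them so needs a fresh color.
Chromatic number = 2 + 1 = 3.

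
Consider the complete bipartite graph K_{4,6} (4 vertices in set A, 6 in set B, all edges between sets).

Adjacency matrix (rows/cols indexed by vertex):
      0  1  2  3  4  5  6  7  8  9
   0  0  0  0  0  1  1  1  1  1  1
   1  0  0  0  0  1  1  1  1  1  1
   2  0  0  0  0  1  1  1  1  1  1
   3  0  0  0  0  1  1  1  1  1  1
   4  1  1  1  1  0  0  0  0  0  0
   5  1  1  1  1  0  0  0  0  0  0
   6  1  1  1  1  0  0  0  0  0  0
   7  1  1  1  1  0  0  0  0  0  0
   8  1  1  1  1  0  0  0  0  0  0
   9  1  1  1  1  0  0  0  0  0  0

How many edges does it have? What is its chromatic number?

K_{4,6} has 4 * 6 = 24 edges.
Bipartite graphs have chromatic number 2 (color each partition differently).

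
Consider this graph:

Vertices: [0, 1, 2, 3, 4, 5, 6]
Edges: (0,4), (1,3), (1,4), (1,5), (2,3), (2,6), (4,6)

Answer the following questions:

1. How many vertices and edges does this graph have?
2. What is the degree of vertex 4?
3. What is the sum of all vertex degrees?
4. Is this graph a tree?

Count: 7 vertices, 7 edges.
Vertex 4 has neighbors [0, 1, 6], degree = 3.
Handshaking lemma: 2 * 7 = 14.
A tree on 7 vertices has 6 edges. This graph has 7 edges (1 extra). Not a tree.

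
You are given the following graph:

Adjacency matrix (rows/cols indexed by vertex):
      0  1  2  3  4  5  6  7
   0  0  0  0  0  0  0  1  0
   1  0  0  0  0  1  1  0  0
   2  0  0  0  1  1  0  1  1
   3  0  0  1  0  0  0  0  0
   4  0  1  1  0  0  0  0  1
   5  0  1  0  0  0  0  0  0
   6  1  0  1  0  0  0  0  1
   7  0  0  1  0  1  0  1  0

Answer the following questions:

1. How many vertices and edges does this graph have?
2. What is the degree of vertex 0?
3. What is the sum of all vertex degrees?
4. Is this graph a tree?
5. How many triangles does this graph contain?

Count: 8 vertices, 9 edges.
Vertex 0 has neighbors [6], degree = 1.
Handshaking lemma: 2 * 9 = 18.
A tree on 8 vertices has 7 edges. This graph has 9 edges (2 extra). Not a tree.
Number of triangles = 2.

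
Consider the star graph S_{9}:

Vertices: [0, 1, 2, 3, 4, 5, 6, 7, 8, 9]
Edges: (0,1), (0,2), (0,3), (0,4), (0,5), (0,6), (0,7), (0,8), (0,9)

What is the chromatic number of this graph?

S_{9} has one hub adjacent to 9 leaves; leaves are pairwise non-adjacent.
Color the hub 0 and every leaf 1.
Chromatic number = 2.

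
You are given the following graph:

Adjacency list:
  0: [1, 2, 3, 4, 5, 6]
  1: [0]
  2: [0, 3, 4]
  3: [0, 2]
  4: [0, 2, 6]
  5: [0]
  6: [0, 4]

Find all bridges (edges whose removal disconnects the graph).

A bridge is an edge whose removal increases the number of connected components.
Bridges found: (0,1), (0,5)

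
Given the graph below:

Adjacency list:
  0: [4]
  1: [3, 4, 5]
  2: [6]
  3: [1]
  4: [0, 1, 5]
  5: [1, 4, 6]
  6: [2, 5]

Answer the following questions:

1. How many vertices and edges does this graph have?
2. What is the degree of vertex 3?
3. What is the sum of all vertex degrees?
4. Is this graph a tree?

Count: 7 vertices, 7 edges.
Vertex 3 has neighbors [1], degree = 1.
Handshaking lemma: 2 * 7 = 14.
A tree on 7 vertices has 6 edges. This graph has 7 edges (1 extra). Not a tree.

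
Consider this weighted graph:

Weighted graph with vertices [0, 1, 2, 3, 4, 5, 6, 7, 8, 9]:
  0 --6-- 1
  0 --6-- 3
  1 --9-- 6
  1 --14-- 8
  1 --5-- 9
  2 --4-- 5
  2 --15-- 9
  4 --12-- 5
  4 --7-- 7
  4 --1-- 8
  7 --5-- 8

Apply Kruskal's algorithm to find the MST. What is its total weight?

Applying Kruskal's algorithm (sort edges by weight, add if no cycle):
  Add (4,8) w=1
  Add (2,5) w=4
  Add (1,9) w=5
  Add (7,8) w=5
  Add (0,1) w=6
  Add (0,3) w=6
  Skip (4,7) w=7 (creates cycle)
  Add (1,6) w=9
  Add (4,5) w=12
  Add (1,8) w=14
  Skip (2,9) w=15 (creates cycle)
MST weight = 62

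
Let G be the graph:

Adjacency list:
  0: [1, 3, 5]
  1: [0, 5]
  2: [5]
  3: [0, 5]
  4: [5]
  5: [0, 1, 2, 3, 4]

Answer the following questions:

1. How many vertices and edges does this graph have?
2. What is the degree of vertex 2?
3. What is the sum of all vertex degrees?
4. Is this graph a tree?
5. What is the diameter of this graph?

Count: 6 vertices, 7 edges.
Vertex 2 has neighbors [5], degree = 1.
Handshaking lemma: 2 * 7 = 14.
A tree on 6 vertices has 5 edges. This graph has 7 edges (2 extra). Not a tree.
Diameter (longest shortest path) = 2.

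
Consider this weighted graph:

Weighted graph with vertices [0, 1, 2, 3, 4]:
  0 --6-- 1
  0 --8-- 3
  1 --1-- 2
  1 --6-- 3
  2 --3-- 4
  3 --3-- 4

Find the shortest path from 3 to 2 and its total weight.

Using Dijkstra's algorithm from vertex 3:
Shortest path: 3 -> 4 -> 2
Total weight: 3 + 3 = 6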